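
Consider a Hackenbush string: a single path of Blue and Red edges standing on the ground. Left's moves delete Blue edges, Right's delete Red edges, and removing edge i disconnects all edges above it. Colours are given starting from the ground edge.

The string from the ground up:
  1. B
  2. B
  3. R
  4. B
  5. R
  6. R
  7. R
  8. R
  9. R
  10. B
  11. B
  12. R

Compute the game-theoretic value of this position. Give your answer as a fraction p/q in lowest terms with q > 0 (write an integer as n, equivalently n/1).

Recurse on prefixes of the 12-edge string B B R B R R R R R B B R:
val_1 [B]  L=[0]  R=[]  → 1
val_2 [BB]  L=[0,1]  R=[]  → 2
val_3 [BBR]  L=[0,1]  R=[2]  → 3/2
val_4 [BBRB]  L=[0,1,3/2]  R=[2]  → 7/4
val_5 [BBRBR]  L=[0,1,3/2]  R=[7/4,2]  → 13/8
val_6 [BBRBRR]  L=[0,1,3/2]  R=[13/8,7/4,2]  → 25/16
val_7 [BBRBRRR]  L=[0,1,3/2]  R=[25/16,13/8,7/4,2]  → 49/32
val_8 [BBRBRRRR]  L=[0,1,3/2]  R=[49/32,25/16,13/8,7/4,2]  → 97/64
val_9 [BBRBRRRRR]  L=[0,1,3/2]  R=[97/64,49/32,25/16,13/8,7/4,2]  → 193/128
val_10 [BBRBRRRRRB]  L=[0,1,3/2,193/128]  R=[97/64,49/32,25/16,13/8,7/4,2]  → 387/256
val_11 [BBRBRRRRRBB]  L=[0,1,3/2,193/128,387/256]  R=[97/64,49/32,25/16,13/8,7/4,2]  → 775/512
val_12 [BBRBRRRRRBBR]  L=[0,1,3/2,193/128,387/256]  R=[775/512,97/64,49/32,25/16,13/8,7/4,2]  → 1549/1024

1549/1024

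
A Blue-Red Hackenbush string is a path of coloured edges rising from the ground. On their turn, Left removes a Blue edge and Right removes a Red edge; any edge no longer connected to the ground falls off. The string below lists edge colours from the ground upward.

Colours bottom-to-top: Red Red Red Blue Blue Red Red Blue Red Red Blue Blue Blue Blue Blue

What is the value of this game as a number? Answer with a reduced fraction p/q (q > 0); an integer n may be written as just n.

-9921/4096

Prefix values for Red Red Red Blue Blue Red Red Blue Red Red Blue Blue Blue Blue Blue via {L|R} + simplicity:
G_1 [R]  L=[·]  R=[0]  — -1
G_2 [RR]  L=[·]  R=[-1; 0]  — -2
G_3 [RRR]  L=[·]  R=[-2; -1; 0]  — -3
G_4 [RRRB]  L=[-3]  R=[-2; -1; 0]  — -5/2
G_5 [RRRBB]  L=[-3; -5/2]  R=[-2; -1; 0]  — -9/4
G_6 [RRRBBR]  L=[-3; -5/2]  R=[-9/4; -2; -1; 0]  — -19/8
G_7 [RRRBBRR]  L=[-3; -5/2]  R=[-19/8; -9/4; -2; -1; 0]  — -39/16
G_8 [RRRBBRRB]  L=[-3; -5/2; -39/16]  R=[-19/8; -9/4; -2; -1; 0]  — -77/32
G_9 [RRRBBRRBR]  L=[-3; -5/2; -39/16]  R=[-77/32; -19/8; -9/4; -2; -1; 0]  — -155/64
G_10 [RRRBBRRBRR]  L=[-3; -5/2; -39/16]  R=[-155/64; -77/32; -19/8; -9/4; -2; -1; 0]  — -311/128
G_11 [RRRBBRRBRRB]  L=[-3; -5/2; -39/16; -311/128]  R=[-155/64; -77/32; -19/8; -9/4; -2; -1; 0]  — -621/256
G_12 [RRRBBRRBRRBB]  L=[-3; -5/2; -39/16; -311/128; -621/256]  R=[-155/64; -77/32; -19/8; -9/4; -2; -1; 0]  — -1241/512
G_13 [RRRBBRRBRRBBB]  L=[-3; -5/2; -39/16; -311/128; -621/256; -1241/512]  R=[-155/64; -77/32; -19/8; -9/4; -2; -1; 0]  — -2481/1024
G_14 [RRRBBRRBRRBBBB]  L=[-3; -5/2; -39/16; -311/128; -621/256; -1241/512; -2481/1024]  R=[-155/64; -77/32; -19/8; -9/4; -2; -1; 0]  — -4961/2048
G_15 [RRRBBRRBRRBBBBB]  L=[-3; -5/2; -39/16; -311/128; -621/256; -1241/512; -2481/1024; -4961/2048]  R=[-155/64; -77/32; -19/8; -9/4; -2; -1; 0]  — -9921/4096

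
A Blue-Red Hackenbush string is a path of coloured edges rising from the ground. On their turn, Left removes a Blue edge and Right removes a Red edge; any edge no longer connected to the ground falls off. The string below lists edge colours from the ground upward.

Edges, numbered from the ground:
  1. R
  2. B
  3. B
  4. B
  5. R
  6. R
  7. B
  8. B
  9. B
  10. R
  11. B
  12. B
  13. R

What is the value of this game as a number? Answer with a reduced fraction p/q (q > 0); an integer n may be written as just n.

-787/4096

Recurse on prefixes of the 13-edge string R B B B R R B B B R B B R:
edge 1 of 13 (R): {  | 0 } = -1
edge 2 of 13 (B): { -1 | 0 } = -1/2
edge 3 of 13 (B): { -1; -1/2 | 0 } = -1/4
edge 4 of 13 (B): { -1; -1/2; -1/4 | 0 } = -1/8
edge 5 of 13 (R): { -1; -1/2; -1/4 | -1/8; 0 } = -3/16
edge 6 of 13 (R): { -1; -1/2; -1/4 | -3/16; -1/8; 0 } = -7/32
edge 7 of 13 (B): { -1; -1/2; -1/4; -7/32 | -3/16; -1/8; 0 } = -13/64
edge 8 of 13 (B): { -1; -1/2; -1/4; -7/32; -13/64 | -3/16; -1/8; 0 } = -25/128
edge 9 of 13 (B): { -1; -1/2; -1/4; -7/32; -13/64; -25/128 | -3/16; -1/8; 0 } = -49/256
edge 10 of 13 (R): { -1; -1/2; -1/4; -7/32; -13/64; -25/128 | -49/256; -3/16; -1/8; 0 } = -99/512
edge 11 of 13 (B): { -1; -1/2; -1/4; -7/32; -13/64; -25/128; -99/512 | -49/256; -3/16; -1/8; 0 } = -197/1024
edge 12 of 13 (B): { -1; -1/2; -1/4; -7/32; -13/64; -25/128; -99/512; -197/1024 | -49/256; -3/16; -1/8; 0 } = -393/2048
edge 13 of 13 (R): { -1; -1/2; -1/4; -7/32; -13/64; -25/128; -99/512; -197/1024 | -393/2048; -49/256; -3/16; -1/8; 0 } = -787/4096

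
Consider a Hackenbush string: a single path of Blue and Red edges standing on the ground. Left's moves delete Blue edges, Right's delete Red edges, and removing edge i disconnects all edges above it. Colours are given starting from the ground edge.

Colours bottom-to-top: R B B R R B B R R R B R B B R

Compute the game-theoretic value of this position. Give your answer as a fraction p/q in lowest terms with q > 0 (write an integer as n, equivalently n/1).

-6611/16384

Prefix values for R B B R R B B R R R B R B B R via {L|R} + simplicity:
value(R) = { · | 0 } so -1
value(RB) = { -1 | 0 } so -1/2
value(RBB) = { -1, -1/2 | 0 } so -1/4
value(RBBR) = { -1, -1/2 | -1/4, 0 } so -3/8
value(RBBRR) = { -1, -1/2 | -3/8, -1/4, 0 } so -7/16
value(RBBRRB) = { -1, -1/2, -7/16 | -3/8, -1/4, 0 } so -13/32
value(RBBRRBB) = { -1, -1/2, -7/16, -13/32 | -3/8, -1/4, 0 } so -25/64
value(RBBRRBBR) = { -1, -1/2, -7/16, -13/32 | -25/64, -3/8, -1/4, 0 } so -51/128
value(RBBRRBBRR) = { -1, -1/2, -7/16, -13/32 | -51/128, -25/64, -3/8, -1/4, 0 } so -103/256
value(RBBRRBBRRR) = { -1, -1/2, -7/16, -13/32 | -103/256, -51/128, -25/64, -3/8, -1/4, 0 } so -207/512
value(RBBRRBBRRRB) = { -1, -1/2, -7/16, -13/32, -207/512 | -103/256, -51/128, -25/64, -3/8, -1/4, 0 } so -413/1024
value(RBBRRBBRRRBR) = { -1, -1/2, -7/16, -13/32, -207/512 | -413/1024, -103/256, -51/128, -25/64, -3/8, -1/4, 0 } so -827/2048
value(RBBRRBBRRRBRB) = { -1, -1/2, -7/16, -13/32, -207/512, -827/2048 | -413/1024, -103/256, -51/128, -25/64, -3/8, -1/4, 0 } so -1653/4096
value(RBBRRBBRRRBRBB) = { -1, -1/2, -7/16, -13/32, -207/512, -827/2048, -1653/4096 | -413/1024, -103/256, -51/128, -25/64, -3/8, -1/4, 0 } so -3305/8192
value(RBBRRBBRRRBRBBR) = { -1, -1/2, -7/16, -13/32, -207/512, -827/2048, -1653/4096 | -3305/8192, -413/1024, -103/256, -51/128, -25/64, -3/8, -1/4, 0 } so -6611/16384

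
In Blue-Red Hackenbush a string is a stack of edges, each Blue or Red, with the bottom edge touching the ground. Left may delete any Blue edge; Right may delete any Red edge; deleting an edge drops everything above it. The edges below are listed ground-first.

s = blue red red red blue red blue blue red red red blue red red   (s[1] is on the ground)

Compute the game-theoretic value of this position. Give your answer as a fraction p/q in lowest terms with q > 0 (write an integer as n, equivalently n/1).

1417/8192

val_1 [b]  L=[0]  R=[—]  gives 1
val_2 [br]  L=[0]  R=[1]  gives 1/2
val_3 [brr]  L=[0]  R=[1/2,1]  gives 1/4
val_4 [brrr]  L=[0]  R=[1/4,1/2,1]  gives 1/8
val_5 [brrrb]  L=[0,1/8]  R=[1/4,1/2,1]  gives 3/16
val_6 [brrrbr]  L=[0,1/8]  R=[3/16,1/4,1/2,1]  gives 5/32
val_7 [brrrbrb]  L=[0,1/8,5/32]  R=[3/16,1/4,1/2,1]  gives 11/64
val_8 [brrrbrbb]  L=[0,1/8,5/32,11/64]  R=[3/16,1/4,1/2,1]  gives 23/128
val_9 [brrrbrbbr]  L=[0,1/8,5/32,11/64]  R=[23/128,3/16,1/4,1/2,1]  gives 45/256
val_10 [brrrbrbbrr]  L=[0,1/8,5/32,11/64]  R=[45/256,23/128,3/16,1/4,1/2,1]  gives 89/512
val_11 [brrrbrbbrrr]  L=[0,1/8,5/32,11/64]  R=[89/512,45/256,23/128,3/16,1/4,1/2,1]  gives 177/1024
val_12 [brrrbrbbrrrb]  L=[0,1/8,5/32,11/64,177/1024]  R=[89/512,45/256,23/128,3/16,1/4,1/2,1]  gives 355/2048
val_13 [brrrbrbbrrrbr]  L=[0,1/8,5/32,11/64,177/1024]  R=[355/2048,89/512,45/256,23/128,3/16,1/4,1/2,1]  gives 709/4096
val_14 [brrrbrbbrrrbrr]  L=[0,1/8,5/32,11/64,177/1024]  R=[709/4096,355/2048,89/512,45/256,23/128,3/16,1/4,1/2,1]  gives 1417/8192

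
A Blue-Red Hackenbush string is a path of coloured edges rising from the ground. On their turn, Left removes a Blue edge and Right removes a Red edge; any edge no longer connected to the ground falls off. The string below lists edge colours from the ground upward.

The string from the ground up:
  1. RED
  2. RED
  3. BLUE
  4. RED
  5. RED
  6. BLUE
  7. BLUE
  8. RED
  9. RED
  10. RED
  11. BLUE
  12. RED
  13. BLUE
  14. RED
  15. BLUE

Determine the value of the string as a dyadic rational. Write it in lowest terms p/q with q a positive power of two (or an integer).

value(R) = { none | 0 } = -1
value(RR) = { none | -1 0 } = -2
value(RRB) = { -2 | -1 0 } = -3/2
value(RRBR) = { -2 | -3/2 -1 0 } = -7/4
value(RRBRR) = { -2 | -7/4 -3/2 -1 0 } = -15/8
value(RRBRRB) = { -2 -15/8 | -7/4 -3/2 -1 0 } = -29/16
value(RRBRRBB) = { -2 -15/8 -29/16 | -7/4 -3/2 -1 0 } = -57/32
value(RRBRRBBR) = { -2 -15/8 -29/16 | -57/32 -7/4 -3/2 -1 0 } = -115/64
value(RRBRRBBRR) = { -2 -15/8 -29/16 | -115/64 -57/32 -7/4 -3/2 -1 0 } = -231/128
value(RRBRRBBRRR) = { -2 -15/8 -29/16 | -231/128 -115/64 -57/32 -7/4 -3/2 -1 0 } = -463/256
value(RRBRRBBRRRB) = { -2 -15/8 -29/16 -463/256 | -231/128 -115/64 -57/32 -7/4 -3/2 -1 0 } = -925/512
value(RRBRRBBRRRBR) = { -2 -15/8 -29/16 -463/256 | -925/512 -231/128 -115/64 -57/32 -7/4 -3/2 -1 0 } = -1851/1024
value(RRBRRBBRRRBRB) = { -2 -15/8 -29/16 -463/256 -1851/1024 | -925/512 -231/128 -115/64 -57/32 -7/4 -3/2 -1 0 } = -3701/2048
value(RRBRRBBRRRBRBR) = { -2 -15/8 -29/16 -463/256 -1851/1024 | -3701/2048 -925/512 -231/128 -115/64 -57/32 -7/4 -3/2 -1 0 } = -7403/4096
value(RRBRRBBRRRBRBRB) = { -2 -15/8 -29/16 -463/256 -1851/1024 -7403/4096 | -3701/2048 -925/512 -231/128 -115/64 -57/32 -7/4 -3/2 -1 0 } = -14805/8192

-14805/8192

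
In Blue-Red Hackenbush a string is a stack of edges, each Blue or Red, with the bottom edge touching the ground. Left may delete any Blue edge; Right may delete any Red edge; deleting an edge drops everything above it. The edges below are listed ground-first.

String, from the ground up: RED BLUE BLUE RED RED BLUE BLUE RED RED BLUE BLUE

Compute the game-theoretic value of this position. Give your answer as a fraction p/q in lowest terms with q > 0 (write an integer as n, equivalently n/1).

-409/1024

Build G(s[:k]) for k = 1..11, string s = RED BLUE BLUE RED RED BLUE BLUE RED RED BLUE BLUE.
1 of 11 · R · max L −∞ · min R 0 — -1
2 of 11 · RB · max L -1 · min R 0 — -1/2
3 of 11 · RBB · max L -1/2 · min R 0 — -1/4
4 of 11 · RBBR · max L -1/2 · min R -1/4 — -3/8
5 of 11 · RBBRR · max L -1/2 · min R -3/8 — -7/16
6 of 11 · RBBRRB · max L -7/16 · min R -3/8 — -13/32
7 of 11 · RBBRRBB · max L -13/32 · min R -3/8 — -25/64
8 of 11 · RBBRRBBR · max L -13/32 · min R -25/64 — -51/128
9 of 11 · RBBRRBBRR · max L -13/32 · min R -51/128 — -103/256
10 of 11 · RBBRRBBRRB · max L -103/256 · min R -51/128 — -205/512
11 of 11 · RBBRRBBRRBB · max L -205/512 · min R -51/128 — -409/1024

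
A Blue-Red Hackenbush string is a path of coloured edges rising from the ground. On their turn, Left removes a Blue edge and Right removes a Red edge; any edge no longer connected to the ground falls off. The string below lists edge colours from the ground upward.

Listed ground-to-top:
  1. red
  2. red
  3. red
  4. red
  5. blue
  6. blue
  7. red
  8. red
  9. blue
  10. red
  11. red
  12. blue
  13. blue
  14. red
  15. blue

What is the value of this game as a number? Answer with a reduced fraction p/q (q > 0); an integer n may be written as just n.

Build v(s[:k]) for k = 1..15, string s = red red red red blue blue red red blue red red blue blue red blue.
v(r) = { none | 0 } gives -1
v(rr) = { none | -1, 0 } gives -2
v(rrr) = { none | -2, -1, 0 } gives -3
v(rrrr) = { none | -3, -2, -1, 0 } gives -4
v(rrrrb) = { -4 | -3, -2, -1, 0 } gives -7/2
v(rrrrbb) = { -4, -7/2 | -3, -2, -1, 0 } gives -13/4
v(rrrrbbr) = { -4, -7/2 | -13/4, -3, -2, -1, 0 } gives -27/8
v(rrrrbbrr) = { -4, -7/2 | -27/8, -13/4, -3, -2, -1, 0 } gives -55/16
v(rrrrbbrrb) = { -4, -7/2, -55/16 | -27/8, -13/4, -3, -2, -1, 0 } gives -109/32
v(rrrrbbrrbr) = { -4, -7/2, -55/16 | -109/32, -27/8, -13/4, -3, -2, -1, 0 } gives -219/64
v(rrrrbbrrbrr) = { -4, -7/2, -55/16 | -219/64, -109/32, -27/8, -13/4, -3, -2, -1, 0 } gives -439/128
v(rrrrbbrrbrrb) = { -4, -7/2, -55/16, -439/128 | -219/64, -109/32, -27/8, -13/4, -3, -2, -1, 0 } gives -877/256
v(rrrrbbrrbrrbb) = { -4, -7/2, -55/16, -439/128, -877/256 | -219/64, -109/32, -27/8, -13/4, -3, -2, -1, 0 } gives -1753/512
v(rrrrbbrrbrrbbr) = { -4, -7/2, -55/16, -439/128, -877/256 | -1753/512, -219/64, -109/32, -27/8, -13/4, -3, -2, -1, 0 } gives -3507/1024
v(rrrrbbrrbrrbbrb) = { -4, -7/2, -55/16, -439/128, -877/256, -3507/1024 | -1753/512, -219/64, -109/32, -27/8, -13/4, -3, -2, -1, 0 } gives -7013/2048

-7013/2048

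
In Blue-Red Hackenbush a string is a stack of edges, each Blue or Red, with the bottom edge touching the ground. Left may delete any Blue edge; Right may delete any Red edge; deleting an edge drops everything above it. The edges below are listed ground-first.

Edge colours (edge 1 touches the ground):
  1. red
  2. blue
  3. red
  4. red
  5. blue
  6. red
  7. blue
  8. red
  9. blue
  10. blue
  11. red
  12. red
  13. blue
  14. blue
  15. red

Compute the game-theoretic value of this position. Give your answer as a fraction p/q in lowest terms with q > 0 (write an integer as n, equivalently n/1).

Recurse on prefixes of the 15-edge string red blue red red blue red blue red blue blue red red blue blue red:
v_1 [r]  L=[(no moves)]  R=[0]  = -1
v_2 [rb]  L=[-1]  R=[0]  = -1/2
v_3 [rbr]  L=[-1]  R=[-1/2,0]  = -3/4
v_4 [rbrr]  L=[-1]  R=[-3/4,-1/2,0]  = -7/8
v_5 [rbrrb]  L=[-1,-7/8]  R=[-3/4,-1/2,0]  = -13/16
v_6 [rbrrbr]  L=[-1,-7/8]  R=[-13/16,-3/4,-1/2,0]  = -27/32
v_7 [rbrrbrb]  L=[-1,-7/8,-27/32]  R=[-13/16,-3/4,-1/2,0]  = -53/64
v_8 [rbrrbrbr]  L=[-1,-7/8,-27/32]  R=[-53/64,-13/16,-3/4,-1/2,0]  = -107/128
v_9 [rbrrbrbrb]  L=[-1,-7/8,-27/32,-107/128]  R=[-53/64,-13/16,-3/4,-1/2,0]  = -213/256
v_10 [rbrrbrbrbb]  L=[-1,-7/8,-27/32,-107/128,-213/256]  R=[-53/64,-13/16,-3/4,-1/2,0]  = -425/512
v_11 [rbrrbrbrbbr]  L=[-1,-7/8,-27/32,-107/128,-213/256]  R=[-425/512,-53/64,-13/16,-3/4,-1/2,0]  = -851/1024
v_12 [rbrrbrbrbbrr]  L=[-1,-7/8,-27/32,-107/128,-213/256]  R=[-851/1024,-425/512,-53/64,-13/16,-3/4,-1/2,0]  = -1703/2048
v_13 [rbrrbrbrbbrrb]  L=[-1,-7/8,-27/32,-107/128,-213/256,-1703/2048]  R=[-851/1024,-425/512,-53/64,-13/16,-3/4,-1/2,0]  = -3405/4096
v_14 [rbrrbrbrbbrrbb]  L=[-1,-7/8,-27/32,-107/128,-213/256,-1703/2048,-3405/4096]  R=[-851/1024,-425/512,-53/64,-13/16,-3/4,-1/2,0]  = -6809/8192
v_15 [rbrrbrbrbbrrbbr]  L=[-1,-7/8,-27/32,-107/128,-213/256,-1703/2048,-3405/4096]  R=[-6809/8192,-851/1024,-425/512,-53/64,-13/16,-3/4,-1/2,0]  = -13619/16384

-13619/16384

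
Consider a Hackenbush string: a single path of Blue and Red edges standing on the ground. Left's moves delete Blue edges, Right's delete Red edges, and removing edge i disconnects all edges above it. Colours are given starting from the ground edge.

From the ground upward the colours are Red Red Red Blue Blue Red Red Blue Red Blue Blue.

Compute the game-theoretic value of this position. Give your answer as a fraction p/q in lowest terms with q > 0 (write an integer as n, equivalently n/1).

edge 1 of 11 (Red): { ∅ | 0 } — -1
edge 2 of 11 (Red): { ∅ | -1 0 } — -2
edge 3 of 11 (Red): { ∅ | -2 -1 0 } — -3
edge 4 of 11 (Blue): { -3 | -2 -1 0 } — -5/2
edge 5 of 11 (Blue): { -3 -5/2 | -2 -1 0 } — -9/4
edge 6 of 11 (Red): { -3 -5/2 | -9/4 -2 -1 0 } — -19/8
edge 7 of 11 (Red): { -3 -5/2 | -19/8 -9/4 -2 -1 0 } — -39/16
edge 8 of 11 (Blue): { -3 -5/2 -39/16 | -19/8 -9/4 -2 -1 0 } — -77/32
edge 9 of 11 (Red): { -3 -5/2 -39/16 | -77/32 -19/8 -9/4 -2 -1 0 } — -155/64
edge 10 of 11 (Blue): { -3 -5/2 -39/16 -155/64 | -77/32 -19/8 -9/4 -2 -1 0 } — -309/128
edge 11 of 11 (Blue): { -3 -5/2 -39/16 -155/64 -309/128 | -77/32 -19/8 -9/4 -2 -1 0 } — -617/256

-617/256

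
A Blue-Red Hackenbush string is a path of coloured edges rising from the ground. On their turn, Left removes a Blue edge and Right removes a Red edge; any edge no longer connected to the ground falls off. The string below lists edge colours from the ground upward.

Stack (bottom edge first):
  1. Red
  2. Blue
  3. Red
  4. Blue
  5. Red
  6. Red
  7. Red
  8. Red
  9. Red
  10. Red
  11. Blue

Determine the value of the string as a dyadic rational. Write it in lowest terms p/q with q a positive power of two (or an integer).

-765/1024

Recurse on prefixes of the 11-edge string Red Blue Red Blue Red Red Red Red Red Red Blue:
g(R) = { none | 0 } so -1
g(RB) = { -1 | 0 } so -1/2
g(RBR) = { -1 | -1/2,0 } so -3/4
g(RBRB) = { -1,-3/4 | -1/2,0 } so -5/8
g(RBRBR) = { -1,-3/4 | -5/8,-1/2,0 } so -11/16
g(RBRBRR) = { -1,-3/4 | -11/16,-5/8,-1/2,0 } so -23/32
g(RBRBRRR) = { -1,-3/4 | -23/32,-11/16,-5/8,-1/2,0 } so -47/64
g(RBRBRRRR) = { -1,-3/4 | -47/64,-23/32,-11/16,-5/8,-1/2,0 } so -95/128
g(RBRBRRRRR) = { -1,-3/4 | -95/128,-47/64,-23/32,-11/16,-5/8,-1/2,0 } so -191/256
g(RBRBRRRRRR) = { -1,-3/4 | -191/256,-95/128,-47/64,-23/32,-11/16,-5/8,-1/2,0 } so -383/512
g(RBRBRRRRRRB) = { -1,-3/4,-383/512 | -191/256,-95/128,-47/64,-23/32,-11/16,-5/8,-1/2,0 } so -765/1024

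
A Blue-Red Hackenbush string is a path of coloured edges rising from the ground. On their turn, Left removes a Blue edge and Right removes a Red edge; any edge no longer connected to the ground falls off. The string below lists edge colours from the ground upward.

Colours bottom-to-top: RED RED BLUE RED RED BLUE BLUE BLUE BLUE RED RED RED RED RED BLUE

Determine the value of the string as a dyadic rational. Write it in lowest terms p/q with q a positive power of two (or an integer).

-14461/8192

step 1: add RED to get R; options L={ none } R={ 0 } gives -1
step 2: add RED to get RR; options L={ none } R={ -1 0 } gives -2
step 3: add BLUE to get RRB; options L={ -2 } R={ -1 0 } gives -3/2
step 4: add RED to get RRBR; options L={ -2 } R={ -3/2 -1 0 } gives -7/4
step 5: add RED to get RRBRR; options L={ -2 } R={ -7/4 -3/2 -1 0 } gives -15/8
step 6: add BLUE to get RRBRRB; options L={ -2 -15/8 } R={ -7/4 -3/2 -1 0 } gives -29/16
step 7: add BLUE to get RRBRRBB; options L={ -2 -15/8 -29/16 } R={ -7/4 -3/2 -1 0 } gives -57/32
step 8: add BLUE to get RRBRRBBB; options L={ -2 -15/8 -29/16 -57/32 } R={ -7/4 -3/2 -1 0 } gives -113/64
step 9: add BLUE to get RRBRRBBBB; options L={ -2 -15/8 -29/16 -57/32 -113/64 } R={ -7/4 -3/2 -1 0 } gives -225/128
step 10: add RED to get RRBRRBBBBR; options L={ -2 -15/8 -29/16 -57/32 -113/64 } R={ -225/128 -7/4 -3/2 -1 0 } gives -451/256
step 11: add RED to get RRBRRBBBBRR; options L={ -2 -15/8 -29/16 -57/32 -113/64 } R={ -451/256 -225/128 -7/4 -3/2 -1 0 } gives -903/512
step 12: add RED to get RRBRRBBBBRRR; options L={ -2 -15/8 -29/16 -57/32 -113/64 } R={ -903/512 -451/256 -225/128 -7/4 -3/2 -1 0 } gives -1807/1024
step 13: add RED to get RRBRRBBBBRRRR; options L={ -2 -15/8 -29/16 -57/32 -113/64 } R={ -1807/1024 -903/512 -451/256 -225/128 -7/4 -3/2 -1 0 } gives -3615/2048
step 14: add RED to get RRBRRBBBBRRRRR; options L={ -2 -15/8 -29/16 -57/32 -113/64 } R={ -3615/2048 -1807/1024 -903/512 -451/256 -225/128 -7/4 -3/2 -1 0 } gives -7231/4096
step 15: add BLUE to get RRBRRBBBBRRRRRB; options L={ -2 -15/8 -29/16 -57/32 -113/64 -7231/4096 } R={ -3615/2048 -1807/1024 -903/512 -451/256 -225/128 -7/4 -3/2 -1 0 } gives -14461/8192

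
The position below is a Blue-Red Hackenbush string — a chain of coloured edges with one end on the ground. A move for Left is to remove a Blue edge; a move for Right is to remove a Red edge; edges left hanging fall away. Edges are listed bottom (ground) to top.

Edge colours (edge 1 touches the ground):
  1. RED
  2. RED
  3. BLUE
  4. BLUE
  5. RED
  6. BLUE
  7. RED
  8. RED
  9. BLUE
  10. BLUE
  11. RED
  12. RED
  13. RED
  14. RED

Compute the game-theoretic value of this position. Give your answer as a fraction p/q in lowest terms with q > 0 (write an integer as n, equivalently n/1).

-5535/4096

R: Left { ∅ }, Right { 0 } gives simplest -1
RR: Left { ∅ }, Right { -1,0 } gives simplest -2
RRB: Left { -2 }, Right { -1,0 } gives simplest -3/2
RRBB: Left { -2,-3/2 }, Right { -1,0 } gives simplest -5/4
RRBBR: Left { -2,-3/2 }, Right { -5/4,-1,0 } gives simplest -11/8
RRBBRB: Left { -2,-3/2,-11/8 }, Right { -5/4,-1,0 } gives simplest -21/16
RRBBRBR: Left { -2,-3/2,-11/8 }, Right { -21/16,-5/4,-1,0 } gives simplest -43/32
RRBBRBRR: Left { -2,-3/2,-11/8 }, Right { -43/32,-21/16,-5/4,-1,0 } gives simplest -87/64
RRBBRBRRB: Left { -2,-3/2,-11/8,-87/64 }, Right { -43/32,-21/16,-5/4,-1,0 } gives simplest -173/128
RRBBRBRRBB: Left { -2,-3/2,-11/8,-87/64,-173/128 }, Right { -43/32,-21/16,-5/4,-1,0 } gives simplest -345/256
RRBBRBRRBBR: Left { -2,-3/2,-11/8,-87/64,-173/128 }, Right { -345/256,-43/32,-21/16,-5/4,-1,0 } gives simplest -691/512
RRBBRBRRBBRR: Left { -2,-3/2,-11/8,-87/64,-173/128 }, Right { -691/512,-345/256,-43/32,-21/16,-5/4,-1,0 } gives simplest -1383/1024
RRBBRBRRBBRRR: Left { -2,-3/2,-11/8,-87/64,-173/128 }, Right { -1383/1024,-691/512,-345/256,-43/32,-21/16,-5/4,-1,0 } gives simplest -2767/2048
RRBBRBRRBBRRRR: Left { -2,-3/2,-11/8,-87/64,-173/128 }, Right { -2767/2048,-1383/1024,-691/512,-345/256,-43/32,-21/16,-5/4,-1,0 } gives simplest -5535/4096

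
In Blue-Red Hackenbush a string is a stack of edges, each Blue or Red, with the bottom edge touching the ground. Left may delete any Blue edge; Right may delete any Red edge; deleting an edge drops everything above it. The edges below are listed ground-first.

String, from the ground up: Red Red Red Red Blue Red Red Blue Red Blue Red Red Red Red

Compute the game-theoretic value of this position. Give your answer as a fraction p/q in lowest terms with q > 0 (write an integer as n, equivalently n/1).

-3935/1024

step 1: add Red to get R; options L={ · } R={ 0 } => -1
step 2: add Red to get RR; options L={ · } R={ -1; 0 } => -2
step 3: add Red to get RRR; options L={ · } R={ -2; -1; 0 } => -3
step 4: add Red to get RRRR; options L={ · } R={ -3; -2; -1; 0 } => -4
step 5: add Blue to get RRRRB; options L={ -4 } R={ -3; -2; -1; 0 } => -7/2
step 6: add Red to get RRRRBR; options L={ -4 } R={ -7/2; -3; -2; -1; 0 } => -15/4
step 7: add Red to get RRRRBRR; options L={ -4 } R={ -15/4; -7/2; -3; -2; -1; 0 } => -31/8
step 8: add Blue to get RRRRBRRB; options L={ -4; -31/8 } R={ -15/4; -7/2; -3; -2; -1; 0 } => -61/16
step 9: add Red to get RRRRBRRBR; options L={ -4; -31/8 } R={ -61/16; -15/4; -7/2; -3; -2; -1; 0 } => -123/32
step 10: add Blue to get RRRRBRRBRB; options L={ -4; -31/8; -123/32 } R={ -61/16; -15/4; -7/2; -3; -2; -1; 0 } => -245/64
step 11: add Red to get RRRRBRRBRBR; options L={ -4; -31/8; -123/32 } R={ -245/64; -61/16; -15/4; -7/2; -3; -2; -1; 0 } => -491/128
step 12: add Red to get RRRRBRRBRBRR; options L={ -4; -31/8; -123/32 } R={ -491/128; -245/64; -61/16; -15/4; -7/2; -3; -2; -1; 0 } => -983/256
step 13: add Red to get RRRRBRRBRBRRR; options L={ -4; -31/8; -123/32 } R={ -983/256; -491/128; -245/64; -61/16; -15/4; -7/2; -3; -2; -1; 0 } => -1967/512
step 14: add Red to get RRRRBRRBRBRRRR; options L={ -4; -31/8; -123/32 } R={ -1967/512; -983/256; -491/128; -245/64; -61/16; -15/4; -7/2; -3; -2; -1; 0 } => -3935/1024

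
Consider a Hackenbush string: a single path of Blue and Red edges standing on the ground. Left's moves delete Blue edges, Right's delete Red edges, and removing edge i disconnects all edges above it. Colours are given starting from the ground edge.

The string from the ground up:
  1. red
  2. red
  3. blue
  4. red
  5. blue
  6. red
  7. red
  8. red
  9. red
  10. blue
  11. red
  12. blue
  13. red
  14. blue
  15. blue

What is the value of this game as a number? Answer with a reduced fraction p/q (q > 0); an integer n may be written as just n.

-14249/8192

v_1 [r]  L=[∅]  R=[0]  so -1
v_2 [rr]  L=[∅]  R=[-1,0]  so -2
v_3 [rrb]  L=[-2]  R=[-1,0]  so -3/2
v_4 [rrbr]  L=[-2]  R=[-3/2,-1,0]  so -7/4
v_5 [rrbrb]  L=[-2,-7/4]  R=[-3/2,-1,0]  so -13/8
v_6 [rrbrbr]  L=[-2,-7/4]  R=[-13/8,-3/2,-1,0]  so -27/16
v_7 [rrbrbrr]  L=[-2,-7/4]  R=[-27/16,-13/8,-3/2,-1,0]  so -55/32
v_8 [rrbrbrrr]  L=[-2,-7/4]  R=[-55/32,-27/16,-13/8,-3/2,-1,0]  so -111/64
v_9 [rrbrbrrrr]  L=[-2,-7/4]  R=[-111/64,-55/32,-27/16,-13/8,-3/2,-1,0]  so -223/128
v_10 [rrbrbrrrrb]  L=[-2,-7/4,-223/128]  R=[-111/64,-55/32,-27/16,-13/8,-3/2,-1,0]  so -445/256
v_11 [rrbrbrrrrbr]  L=[-2,-7/4,-223/128]  R=[-445/256,-111/64,-55/32,-27/16,-13/8,-3/2,-1,0]  so -891/512
v_12 [rrbrbrrrrbrb]  L=[-2,-7/4,-223/128,-891/512]  R=[-445/256,-111/64,-55/32,-27/16,-13/8,-3/2,-1,0]  so -1781/1024
v_13 [rrbrbrrrrbrbr]  L=[-2,-7/4,-223/128,-891/512]  R=[-1781/1024,-445/256,-111/64,-55/32,-27/16,-13/8,-3/2,-1,0]  so -3563/2048
v_14 [rrbrbrrrrbrbrb]  L=[-2,-7/4,-223/128,-891/512,-3563/2048]  R=[-1781/1024,-445/256,-111/64,-55/32,-27/16,-13/8,-3/2,-1,0]  so -7125/4096
v_15 [rrbrbrrrrbrbrbb]  L=[-2,-7/4,-223/128,-891/512,-3563/2048,-7125/4096]  R=[-1781/1024,-445/256,-111/64,-55/32,-27/16,-13/8,-3/2,-1,0]  so -14249/8192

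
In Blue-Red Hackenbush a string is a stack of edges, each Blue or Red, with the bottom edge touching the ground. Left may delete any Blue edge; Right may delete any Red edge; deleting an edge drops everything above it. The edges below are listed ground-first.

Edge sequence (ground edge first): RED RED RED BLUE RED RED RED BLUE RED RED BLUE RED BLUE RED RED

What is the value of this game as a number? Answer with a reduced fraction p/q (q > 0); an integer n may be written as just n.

Recurse on prefixes of the 15-edge string RED RED RED BLUE RED RED RED BLUE RED RED BLUE RED BLUE RED RED:
value_1 [R]  L=[]  R=[0]  -> -1
value_2 [RR]  L=[]  R=[-1; 0]  -> -2
value_3 [RRR]  L=[]  R=[-2; -1; 0]  -> -3
value_4 [RRRB]  L=[-3]  R=[-2; -1; 0]  -> -5/2
value_5 [RRRBR]  L=[-3]  R=[-5/2; -2; -1; 0]  -> -11/4
value_6 [RRRBRR]  L=[-3]  R=[-11/4; -5/2; -2; -1; 0]  -> -23/8
value_7 [RRRBRRR]  L=[-3]  R=[-23/8; -11/4; -5/2; -2; -1; 0]  -> -47/16
value_8 [RRRBRRRB]  L=[-3; -47/16]  R=[-23/8; -11/4; -5/2; -2; -1; 0]  -> -93/32
value_9 [RRRBRRRBR]  L=[-3; -47/16]  R=[-93/32; -23/8; -11/4; -5/2; -2; -1; 0]  -> -187/64
value_10 [RRRBRRRBRR]  L=[-3; -47/16]  R=[-187/64; -93/32; -23/8; -11/4; -5/2; -2; -1; 0]  -> -375/128
value_11 [RRRBRRRBRRB]  L=[-3; -47/16; -375/128]  R=[-187/64; -93/32; -23/8; -11/4; -5/2; -2; -1; 0]  -> -749/256
value_12 [RRRBRRRBRRBR]  L=[-3; -47/16; -375/128]  R=[-749/256; -187/64; -93/32; -23/8; -11/4; -5/2; -2; -1; 0]  -> -1499/512
value_13 [RRRBRRRBRRBRB]  L=[-3; -47/16; -375/128; -1499/512]  R=[-749/256; -187/64; -93/32; -23/8; -11/4; -5/2; -2; -1; 0]  -> -2997/1024
value_14 [RRRBRRRBRRBRBR]  L=[-3; -47/16; -375/128; -1499/512]  R=[-2997/1024; -749/256; -187/64; -93/32; -23/8; -11/4; -5/2; -2; -1; 0]  -> -5995/2048
value_15 [RRRBRRRBRRBRBRR]  L=[-3; -47/16; -375/128; -1499/512]  R=[-5995/2048; -2997/1024; -749/256; -187/64; -93/32; -23/8; -11/4; -5/2; -2; -1; 0]  -> -11991/4096

-11991/4096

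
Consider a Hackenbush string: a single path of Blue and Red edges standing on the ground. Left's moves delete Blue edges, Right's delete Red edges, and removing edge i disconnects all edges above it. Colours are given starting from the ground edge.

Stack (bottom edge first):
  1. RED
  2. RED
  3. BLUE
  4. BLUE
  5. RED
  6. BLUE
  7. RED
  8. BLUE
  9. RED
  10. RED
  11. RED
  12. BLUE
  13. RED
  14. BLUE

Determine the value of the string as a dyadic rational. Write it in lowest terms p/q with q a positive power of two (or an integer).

-5493/4096

Prefix values for RED RED BLUE BLUE RED BLUE RED BLUE RED RED RED BLUE RED BLUE via {L|R} + simplicity:
R: Left { none }, Right { 0 } ⇒ simplest -1
RR: Left { none }, Right { -1, 0 } ⇒ simplest -2
RRB: Left { -2 }, Right { -1, 0 } ⇒ simplest -3/2
RRBB: Left { -2, -3/2 }, Right { -1, 0 } ⇒ simplest -5/4
RRBBR: Left { -2, -3/2 }, Right { -5/4, -1, 0 } ⇒ simplest -11/8
RRBBRB: Left { -2, -3/2, -11/8 }, Right { -5/4, -1, 0 } ⇒ simplest -21/16
RRBBRBR: Left { -2, -3/2, -11/8 }, Right { -21/16, -5/4, -1, 0 } ⇒ simplest -43/32
RRBBRBRB: Left { -2, -3/2, -11/8, -43/32 }, Right { -21/16, -5/4, -1, 0 } ⇒ simplest -85/64
RRBBRBRBR: Left { -2, -3/2, -11/8, -43/32 }, Right { -85/64, -21/16, -5/4, -1, 0 } ⇒ simplest -171/128
RRBBRBRBRR: Left { -2, -3/2, -11/8, -43/32 }, Right { -171/128, -85/64, -21/16, -5/4, -1, 0 } ⇒ simplest -343/256
RRBBRBRBRRR: Left { -2, -3/2, -11/8, -43/32 }, Right { -343/256, -171/128, -85/64, -21/16, -5/4, -1, 0 } ⇒ simplest -687/512
RRBBRBRBRRRB: Left { -2, -3/2, -11/8, -43/32, -687/512 }, Right { -343/256, -171/128, -85/64, -21/16, -5/4, -1, 0 } ⇒ simplest -1373/1024
RRBBRBRBRRRBR: Left { -2, -3/2, -11/8, -43/32, -687/512 }, Right { -1373/1024, -343/256, -171/128, -85/64, -21/16, -5/4, -1, 0 } ⇒ simplest -2747/2048
RRBBRBRBRRRBRB: Left { -2, -3/2, -11/8, -43/32, -687/512, -2747/2048 }, Right { -1373/1024, -343/256, -171/128, -85/64, -21/16, -5/4, -1, 0 } ⇒ simplest -5493/4096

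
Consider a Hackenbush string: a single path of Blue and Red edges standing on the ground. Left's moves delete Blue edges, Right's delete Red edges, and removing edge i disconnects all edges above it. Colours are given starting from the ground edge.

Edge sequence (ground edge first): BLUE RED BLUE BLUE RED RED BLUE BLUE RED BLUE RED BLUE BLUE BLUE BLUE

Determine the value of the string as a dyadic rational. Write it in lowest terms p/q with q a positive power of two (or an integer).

13151/16384

B: Left { 0 }, Right { ∅ } → simplest 1
BR: Left { 0 }, Right { 1 } → simplest 1/2
BRB: Left { 0, 1/2 }, Right { 1 } → simplest 3/4
BRBB: Left { 0, 1/2, 3/4 }, Right { 1 } → simplest 7/8
BRBBR: Left { 0, 1/2, 3/4 }, Right { 7/8, 1 } → simplest 13/16
BRBBRR: Left { 0, 1/2, 3/4 }, Right { 13/16, 7/8, 1 } → simplest 25/32
BRBBRRB: Left { 0, 1/2, 3/4, 25/32 }, Right { 13/16, 7/8, 1 } → simplest 51/64
BRBBRRBB: Left { 0, 1/2, 3/4, 25/32, 51/64 }, Right { 13/16, 7/8, 1 } → simplest 103/128
BRBBRRBBR: Left { 0, 1/2, 3/4, 25/32, 51/64 }, Right { 103/128, 13/16, 7/8, 1 } → simplest 205/256
BRBBRRBBRB: Left { 0, 1/2, 3/4, 25/32, 51/64, 205/256 }, Right { 103/128, 13/16, 7/8, 1 } → simplest 411/512
BRBBRRBBRBR: Left { 0, 1/2, 3/4, 25/32, 51/64, 205/256 }, Right { 411/512, 103/128, 13/16, 7/8, 1 } → simplest 821/1024
BRBBRRBBRBRB: Left { 0, 1/2, 3/4, 25/32, 51/64, 205/256, 821/1024 }, Right { 411/512, 103/128, 13/16, 7/8, 1 } → simplest 1643/2048
BRBBRRBBRBRBB: Left { 0, 1/2, 3/4, 25/32, 51/64, 205/256, 821/1024, 1643/2048 }, Right { 411/512, 103/128, 13/16, 7/8, 1 } → simplest 3287/4096
BRBBRRBBRBRBBB: Left { 0, 1/2, 3/4, 25/32, 51/64, 205/256, 821/1024, 1643/2048, 3287/4096 }, Right { 411/512, 103/128, 13/16, 7/8, 1 } → simplest 6575/8192
BRBBRRBBRBRBBBB: Left { 0, 1/2, 3/4, 25/32, 51/64, 205/256, 821/1024, 1643/2048, 3287/4096, 6575/8192 }, Right { 411/512, 103/128, 13/16, 7/8, 1 } → simplest 13151/16384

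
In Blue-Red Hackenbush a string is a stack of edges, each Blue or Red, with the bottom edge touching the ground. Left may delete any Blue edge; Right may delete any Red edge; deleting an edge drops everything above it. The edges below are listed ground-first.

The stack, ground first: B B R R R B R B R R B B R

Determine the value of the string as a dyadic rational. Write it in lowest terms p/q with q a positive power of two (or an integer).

2381/2048

Recurse on prefixes of the 13-edge string B B R R R B R B R R B B R:
edge 1 of 13 (B): { 0 | — } — 1
edge 2 of 13 (B): { 0 1 | — } — 2
edge 3 of 13 (R): { 0 1 | 2 } — 3/2
edge 4 of 13 (R): { 0 1 | 3/2 2 } — 5/4
edge 5 of 13 (R): { 0 1 | 5/4 3/2 2 } — 9/8
edge 6 of 13 (B): { 0 1 9/8 | 5/4 3/2 2 } — 19/16
edge 7 of 13 (R): { 0 1 9/8 | 19/16 5/4 3/2 2 } — 37/32
edge 8 of 13 (B): { 0 1 9/8 37/32 | 19/16 5/4 3/2 2 } — 75/64
edge 9 of 13 (R): { 0 1 9/8 37/32 | 75/64 19/16 5/4 3/2 2 } — 149/128
edge 10 of 13 (R): { 0 1 9/8 37/32 | 149/128 75/64 19/16 5/4 3/2 2 } — 297/256
edge 11 of 13 (B): { 0 1 9/8 37/32 297/256 | 149/128 75/64 19/16 5/4 3/2 2 } — 595/512
edge 12 of 13 (B): { 0 1 9/8 37/32 297/256 595/512 | 149/128 75/64 19/16 5/4 3/2 2 } — 1191/1024
edge 13 of 13 (R): { 0 1 9/8 37/32 297/256 595/512 | 1191/1024 149/128 75/64 19/16 5/4 3/2 2 } — 2381/2048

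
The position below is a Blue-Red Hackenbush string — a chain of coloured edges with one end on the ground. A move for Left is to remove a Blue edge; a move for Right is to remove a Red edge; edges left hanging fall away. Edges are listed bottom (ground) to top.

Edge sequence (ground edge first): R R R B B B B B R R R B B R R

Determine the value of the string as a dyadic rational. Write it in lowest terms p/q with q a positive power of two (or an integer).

Recurse on prefixes of the 15-edge string R R R B B B B B R R R B B R R:
R: Left { — }, Right { 0 } gives simplest -1
RR: Left { — }, Right { -1,0 } gives simplest -2
RRR: Left { — }, Right { -2,-1,0 } gives simplest -3
RRRB: Left { -3 }, Right { -2,-1,0 } gives simplest -5/2
RRRBB: Left { -3,-5/2 }, Right { -2,-1,0 } gives simplest -9/4
RRRBBB: Left { -3,-5/2,-9/4 }, Right { -2,-1,0 } gives simplest -17/8
RRRBBBB: Left { -3,-5/2,-9/4,-17/8 }, Right { -2,-1,0 } gives simplest -33/16
RRRBBBBB: Left { -3,-5/2,-9/4,-17/8,-33/16 }, Right { -2,-1,0 } gives simplest -65/32
RRRBBBBBR: Left { -3,-5/2,-9/4,-17/8,-33/16 }, Right { -65/32,-2,-1,0 } gives simplest -131/64
RRRBBBBBRR: Left { -3,-5/2,-9/4,-17/8,-33/16 }, Right { -131/64,-65/32,-2,-1,0 } gives simplest -263/128
RRRBBBBBRRR: Left { -3,-5/2,-9/4,-17/8,-33/16 }, Right { -263/128,-131/64,-65/32,-2,-1,0 } gives simplest -527/256
RRRBBBBBRRRB: Left { -3,-5/2,-9/4,-17/8,-33/16,-527/256 }, Right { -263/128,-131/64,-65/32,-2,-1,0 } gives simplest -1053/512
RRRBBBBBRRRBB: Left { -3,-5/2,-9/4,-17/8,-33/16,-527/256,-1053/512 }, Right { -263/128,-131/64,-65/32,-2,-1,0 } gives simplest -2105/1024
RRRBBBBBRRRBBR: Left { -3,-5/2,-9/4,-17/8,-33/16,-527/256,-1053/512 }, Right { -2105/1024,-263/128,-131/64,-65/32,-2,-1,0 } gives simplest -4211/2048
RRRBBBBBRRRBBRR: Left { -3,-5/2,-9/4,-17/8,-33/16,-527/256,-1053/512 }, Right { -4211/2048,-2105/1024,-263/128,-131/64,-65/32,-2,-1,0 } gives simplest -8423/4096

-8423/4096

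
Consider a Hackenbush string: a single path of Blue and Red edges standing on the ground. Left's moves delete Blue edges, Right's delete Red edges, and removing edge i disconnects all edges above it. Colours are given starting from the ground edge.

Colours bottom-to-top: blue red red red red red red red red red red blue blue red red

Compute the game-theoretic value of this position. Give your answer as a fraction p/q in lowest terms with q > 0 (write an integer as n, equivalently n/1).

25/16384

b: Left { 0 }, Right { · } = simplest 1
br: Left { 0 }, Right { 1 } = simplest 1/2
brr: Left { 0 }, Right { 1/2 1 } = simplest 1/4
brrr: Left { 0 }, Right { 1/4 1/2 1 } = simplest 1/8
brrrr: Left { 0 }, Right { 1/8 1/4 1/2 1 } = simplest 1/16
brrrrr: Left { 0 }, Right { 1/16 1/8 1/4 1/2 1 } = simplest 1/32
brrrrrr: Left { 0 }, Right { 1/32 1/16 1/8 1/4 1/2 1 } = simplest 1/64
brrrrrrr: Left { 0 }, Right { 1/64 1/32 1/16 1/8 1/4 1/2 1 } = simplest 1/128
brrrrrrrr: Left { 0 }, Right { 1/128 1/64 1/32 1/16 1/8 1/4 1/2 1 } = simplest 1/256
brrrrrrrrr: Left { 0 }, Right { 1/256 1/128 1/64 1/32 1/16 1/8 1/4 1/2 1 } = simplest 1/512
brrrrrrrrrr: Left { 0 }, Right { 1/512 1/256 1/128 1/64 1/32 1/16 1/8 1/4 1/2 1 } = simplest 1/1024
brrrrrrrrrrb: Left { 0 1/1024 }, Right { 1/512 1/256 1/128 1/64 1/32 1/16 1/8 1/4 1/2 1 } = simplest 3/2048
brrrrrrrrrrbb: Left { 0 1/1024 3/2048 }, Right { 1/512 1/256 1/128 1/64 1/32 1/16 1/8 1/4 1/2 1 } = simplest 7/4096
brrrrrrrrrrbbr: Left { 0 1/1024 3/2048 }, Right { 7/4096 1/512 1/256 1/128 1/64 1/32 1/16 1/8 1/4 1/2 1 } = simplest 13/8192
brrrrrrrrrrbbrr: Left { 0 1/1024 3/2048 }, Right { 13/8192 7/4096 1/512 1/256 1/128 1/64 1/32 1/16 1/8 1/4 1/2 1 } = simplest 25/16384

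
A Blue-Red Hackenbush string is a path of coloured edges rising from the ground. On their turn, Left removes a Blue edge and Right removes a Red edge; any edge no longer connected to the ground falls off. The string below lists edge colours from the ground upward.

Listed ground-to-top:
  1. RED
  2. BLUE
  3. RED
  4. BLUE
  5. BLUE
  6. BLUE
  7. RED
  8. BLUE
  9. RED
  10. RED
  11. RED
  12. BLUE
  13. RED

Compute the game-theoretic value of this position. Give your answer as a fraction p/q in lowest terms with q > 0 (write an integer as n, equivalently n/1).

Recurse on prefixes of the 13-edge string RED BLUE RED BLUE BLUE BLUE RED BLUE RED RED RED BLUE RED:
R: Left { · }, Right { 0 } so simplest -1
RB: Left { -1 }, Right { 0 } so simplest -1/2
RBR: Left { -1 }, Right { -1/2 0 } so simplest -3/4
RBRB: Left { -1 -3/4 }, Right { -1/2 0 } so simplest -5/8
RBRBB: Left { -1 -3/4 -5/8 }, Right { -1/2 0 } so simplest -9/16
RBRBBB: Left { -1 -3/4 -5/8 -9/16 }, Right { -1/2 0 } so simplest -17/32
RBRBBBR: Left { -1 -3/4 -5/8 -9/16 }, Right { -17/32 -1/2 0 } so simplest -35/64
RBRBBBRB: Left { -1 -3/4 -5/8 -9/16 -35/64 }, Right { -17/32 -1/2 0 } so simplest -69/128
RBRBBBRBR: Left { -1 -3/4 -5/8 -9/16 -35/64 }, Right { -69/128 -17/32 -1/2 0 } so simplest -139/256
RBRBBBRBRR: Left { -1 -3/4 -5/8 -9/16 -35/64 }, Right { -139/256 -69/128 -17/32 -1/2 0 } so simplest -279/512
RBRBBBRBRRR: Left { -1 -3/4 -5/8 -9/16 -35/64 }, Right { -279/512 -139/256 -69/128 -17/32 -1/2 0 } so simplest -559/1024
RBRBBBRBRRRB: Left { -1 -3/4 -5/8 -9/16 -35/64 -559/1024 }, Right { -279/512 -139/256 -69/128 -17/32 -1/2 0 } so simplest -1117/2048
RBRBBBRBRRRBR: Left { -1 -3/4 -5/8 -9/16 -35/64 -559/1024 }, Right { -1117/2048 -279/512 -139/256 -69/128 -17/32 -1/2 0 } so simplest -2235/4096

-2235/4096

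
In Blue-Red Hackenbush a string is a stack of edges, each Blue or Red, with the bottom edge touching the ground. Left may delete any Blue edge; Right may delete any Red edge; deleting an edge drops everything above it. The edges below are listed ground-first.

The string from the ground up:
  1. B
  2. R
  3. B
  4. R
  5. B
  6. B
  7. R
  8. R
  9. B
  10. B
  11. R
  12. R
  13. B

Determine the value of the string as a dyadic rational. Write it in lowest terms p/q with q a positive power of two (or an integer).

2867/4096

Prefix values for B R B R B B R R B B R R B via {L|R} + simplicity:
B: Left { 0 }, Right { (no moves) } so simplest 1
BR: Left { 0 }, Right { 1 } so simplest 1/2
BRB: Left { 0 1/2 }, Right { 1 } so simplest 3/4
BRBR: Left { 0 1/2 }, Right { 3/4 1 } so simplest 5/8
BRBRB: Left { 0 1/2 5/8 }, Right { 3/4 1 } so simplest 11/16
BRBRBB: Left { 0 1/2 5/8 11/16 }, Right { 3/4 1 } so simplest 23/32
BRBRBBR: Left { 0 1/2 5/8 11/16 }, Right { 23/32 3/4 1 } so simplest 45/64
BRBRBBRR: Left { 0 1/2 5/8 11/16 }, Right { 45/64 23/32 3/4 1 } so simplest 89/128
BRBRBBRRB: Left { 0 1/2 5/8 11/16 89/128 }, Right { 45/64 23/32 3/4 1 } so simplest 179/256
BRBRBBRRBB: Left { 0 1/2 5/8 11/16 89/128 179/256 }, Right { 45/64 23/32 3/4 1 } so simplest 359/512
BRBRBBRRBBR: Left { 0 1/2 5/8 11/16 89/128 179/256 }, Right { 359/512 45/64 23/32 3/4 1 } so simplest 717/1024
BRBRBBRRBBRR: Left { 0 1/2 5/8 11/16 89/128 179/256 }, Right { 717/1024 359/512 45/64 23/32 3/4 1 } so simplest 1433/2048
BRBRBBRRBBRRB: Left { 0 1/2 5/8 11/16 89/128 179/256 1433/2048 }, Right { 717/1024 359/512 45/64 23/32 3/4 1 } so simplest 2867/4096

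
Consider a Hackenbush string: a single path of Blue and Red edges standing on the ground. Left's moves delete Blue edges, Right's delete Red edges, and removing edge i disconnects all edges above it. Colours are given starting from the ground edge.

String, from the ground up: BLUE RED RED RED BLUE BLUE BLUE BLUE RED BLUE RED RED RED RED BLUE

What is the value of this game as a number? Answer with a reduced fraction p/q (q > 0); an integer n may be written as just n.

3907/16384

Recurse on prefixes of the 15-edge string BLUE RED RED RED BLUE BLUE BLUE BLUE RED BLUE RED RED RED RED BLUE:
step 1: add BLUE to get B; options L={ 0 } R={  } — 1
step 2: add RED to get BR; options L={ 0 } R={ 1 } — 1/2
step 3: add RED to get BRR; options L={ 0 } R={ 1/2 1 } — 1/4
step 4: add RED to get BRRR; options L={ 0 } R={ 1/4 1/2 1 } — 1/8
step 5: add BLUE to get BRRRB; options L={ 0 1/8 } R={ 1/4 1/2 1 } — 3/16
step 6: add BLUE to get BRRRBB; options L={ 0 1/8 3/16 } R={ 1/4 1/2 1 } — 7/32
step 7: add BLUE to get BRRRBBB; options L={ 0 1/8 3/16 7/32 } R={ 1/4 1/2 1 } — 15/64
step 8: add BLUE to get BRRRBBBB; options L={ 0 1/8 3/16 7/32 15/64 } R={ 1/4 1/2 1 } — 31/128
step 9: add RED to get BRRRBBBBR; options L={ 0 1/8 3/16 7/32 15/64 } R={ 31/128 1/4 1/2 1 } — 61/256
step 10: add BLUE to get BRRRBBBBRB; options L={ 0 1/8 3/16 7/32 15/64 61/256 } R={ 31/128 1/4 1/2 1 } — 123/512
step 11: add RED to get BRRRBBBBRBR; options L={ 0 1/8 3/16 7/32 15/64 61/256 } R={ 123/512 31/128 1/4 1/2 1 } — 245/1024
step 12: add RED to get BRRRBBBBRBRR; options L={ 0 1/8 3/16 7/32 15/64 61/256 } R={ 245/1024 123/512 31/128 1/4 1/2 1 } — 489/2048
step 13: add RED to get BRRRBBBBRBRRR; options L={ 0 1/8 3/16 7/32 15/64 61/256 } R={ 489/2048 245/1024 123/512 31/128 1/4 1/2 1 } — 977/4096
step 14: add RED to get BRRRBBBBRBRRRR; options L={ 0 1/8 3/16 7/32 15/64 61/256 } R={ 977/4096 489/2048 245/1024 123/512 31/128 1/4 1/2 1 } — 1953/8192
step 15: add BLUE to get BRRRBBBBRBRRRRB; options L={ 0 1/8 3/16 7/32 15/64 61/256 1953/8192 } R={ 977/4096 489/2048 245/1024 123/512 31/128 1/4 1/2 1 } — 3907/16384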